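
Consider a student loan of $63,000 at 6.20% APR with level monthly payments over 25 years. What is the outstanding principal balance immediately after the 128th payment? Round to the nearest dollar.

$47,064

With monthly rate i = 6.2%/12 = 0.0051667, the balance after k of n payments is P · [(1+i)^n − (1+i)^k] / [(1+i)^n − 1].
(1+0.0051667)^300 = 4.69270686 and (1+0.0051667)^128 = 1.93407805, so the balance is 63,000 × (4.69270686 − 1.93407805) / (4.69270686 − 1) = $47,064.02.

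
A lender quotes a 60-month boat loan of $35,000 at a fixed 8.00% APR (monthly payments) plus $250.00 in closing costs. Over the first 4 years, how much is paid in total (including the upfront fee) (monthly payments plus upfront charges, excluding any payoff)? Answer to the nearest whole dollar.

$34,314

At 8.00% the monthly rate is 0.0066667, so the payment is 35,000 × 0.0066667 / (1 − 1.0066667^−60) = $709.67.
Total outlay = 48 × $709.67 + $250.00 = $34,314.16.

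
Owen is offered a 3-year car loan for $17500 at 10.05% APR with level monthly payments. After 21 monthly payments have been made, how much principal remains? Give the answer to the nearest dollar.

With monthly rate i = 10.05%/12 = 0.0083750, the balance after k of n payments is P · [(1+i)^n − (1+i)^k] / [(1+i)^n − 1].
(1+0.0083750)^36 = 1.35018885 and (1+0.0083750)^21 = 1.19141611, so the balance is 17,500 × (1.35018885 − 1.19141611) / (1.35018885 − 1) = $7,934.36.

$7,934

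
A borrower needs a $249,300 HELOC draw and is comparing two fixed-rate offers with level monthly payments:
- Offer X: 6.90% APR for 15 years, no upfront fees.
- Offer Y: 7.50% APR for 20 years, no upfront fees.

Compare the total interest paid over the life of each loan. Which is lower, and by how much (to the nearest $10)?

Offer X by $81,170

Offer X: at 6.90% the monthly rate is 0.0057500, so the payment is 249,300 × 0.0057500 / (1 − 1.0057500^−180) = $2,226.86.
Total interest on Offer X = 180 × $2,226.86 − $249,300 = $151,534.80.
Offer Y: monthly rate = 7.5%/12 = 0.0062500; payment = 249,300 × 0.0062500 / (1 − (1+0.0062500)^−240) = $2,008.34.
Total interest on Offer Y = 240 × $2,008.34 − $249,300 = $232,701.60.
Offer X is lower by $81,166.80.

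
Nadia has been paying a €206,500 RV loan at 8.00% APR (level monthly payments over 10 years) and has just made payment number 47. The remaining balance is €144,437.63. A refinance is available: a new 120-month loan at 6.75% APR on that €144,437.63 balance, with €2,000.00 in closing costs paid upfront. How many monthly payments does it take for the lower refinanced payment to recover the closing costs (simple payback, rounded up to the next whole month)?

Current payment = 206,500 × 8%/12 / (1 − (1+0.0066667)^−120) = €2,505.41.
Refinanced payment = 144,437.63 × 0.0056250 / (1 − (1+0.0056250)^−120) = €1,658.49.
Monthly savings = €2,505.41 − €1,658.49 = €846.92.
Break-even = €2,000.00 / €846.92 = 2.36 → 3 months.

3 months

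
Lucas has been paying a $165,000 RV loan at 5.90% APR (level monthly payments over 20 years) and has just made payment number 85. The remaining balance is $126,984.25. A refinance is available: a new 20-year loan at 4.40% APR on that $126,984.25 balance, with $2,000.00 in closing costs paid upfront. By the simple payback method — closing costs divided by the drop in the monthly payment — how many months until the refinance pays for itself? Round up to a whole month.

Current payment = 165,000 × 5.9%/12 / (1 − (1+0.0049167)^−240) = $1,172.61.
Refinanced payment = 126,984.25 × 0.0036667 / (1 − (1+0.0036667)^−240) = $796.53.
Monthly savings = $1,172.61 − $796.53 = $376.08.
Break-even = $2,000.00 / $376.08 = 5.32 → 6 months.

6 months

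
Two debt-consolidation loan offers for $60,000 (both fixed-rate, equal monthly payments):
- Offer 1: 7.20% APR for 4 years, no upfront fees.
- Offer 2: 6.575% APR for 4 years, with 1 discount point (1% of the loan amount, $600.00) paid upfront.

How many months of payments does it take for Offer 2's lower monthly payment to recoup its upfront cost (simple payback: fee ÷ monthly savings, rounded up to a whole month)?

Offer 1: monthly rate = 7.2%/12 = 0.0060000; payment = 60,000 × 0.0060000 / (1 − (1+0.0060000)^−48) = $1,442.35.
Offer 2: at 6.575% the monthly rate is 0.0054792, so the payment is 60,000 × 0.0054792 / (1 − 1.0054792^−48) = $1,424.97.
Monthly savings = $1,442.35 − $1,424.97 = $17.38.
Break-even = $600.00 / $17.38 = 34.52 → 35 months.

35 months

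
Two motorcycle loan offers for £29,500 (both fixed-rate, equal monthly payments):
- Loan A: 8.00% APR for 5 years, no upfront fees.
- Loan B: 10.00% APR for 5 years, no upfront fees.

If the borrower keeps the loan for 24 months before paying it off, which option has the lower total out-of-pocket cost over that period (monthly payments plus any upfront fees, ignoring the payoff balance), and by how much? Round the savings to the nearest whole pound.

Loan A by £687

Loan A: monthly rate = 8%/12 = 0.0066667; payment = 29,500 × 0.0066667 / (1 − (1+0.0066667)^−60) = £598.15.
Loan B: monthly rate = 10%/12 = 0.0083333; payment = 29,500 × 0.0083333 / (1 − (1+0.0083333)^−60) = £626.79.
Over 24 months: Loan A costs 24 × £598.15 = £14,355.60; Loan B costs 24 × £626.79 = £15,042.96.
Loan A is cheaper by £15,042.96 − £14,355.60 = £687.36.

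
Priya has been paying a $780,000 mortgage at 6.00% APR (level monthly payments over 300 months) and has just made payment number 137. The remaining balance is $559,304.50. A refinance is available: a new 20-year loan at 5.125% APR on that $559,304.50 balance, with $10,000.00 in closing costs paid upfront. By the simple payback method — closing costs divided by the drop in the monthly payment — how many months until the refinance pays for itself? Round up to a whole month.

Current payment = 780,000 × 6%/12 / (1 − (1+0.0050000)^−300) = $5,025.55.
Refinanced payment = 559,304.50 × 0.0042708 / (1 − (1+0.0042708)^−240) = $3,729.89.
Monthly savings = $5,025.55 − $3,729.89 = $1,295.66.
Break-even = $10,000.00 / $1,295.66 = 7.72 → 8 months.

8 months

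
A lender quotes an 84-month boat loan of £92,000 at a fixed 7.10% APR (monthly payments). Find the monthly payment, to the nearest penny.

£1,393.03

At 7.10% the monthly rate is 0.0059167, so the payment is 92,000 × 0.0059167 / (1 − 1.0059167^−84) = £1,393.03.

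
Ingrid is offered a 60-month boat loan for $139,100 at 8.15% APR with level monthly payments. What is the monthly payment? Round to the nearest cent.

$2,830.44

Monthly rate = 8.15%/12 = 0.0067917; payment = 139,100 × 0.0067917 / (1 − (1+0.0067917)^−60) = $2,830.44.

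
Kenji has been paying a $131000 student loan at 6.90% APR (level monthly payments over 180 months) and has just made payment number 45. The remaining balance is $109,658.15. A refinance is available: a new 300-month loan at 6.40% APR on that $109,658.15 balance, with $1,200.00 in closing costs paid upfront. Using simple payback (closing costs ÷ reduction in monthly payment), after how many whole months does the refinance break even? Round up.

3 months

Current payment = 131,000 × 6.9%/12 / (1 − (1+0.0057500)^−180) = $1,170.15.
Refinanced payment = 109,658.15 × 0.0053333 / (1 − (1+0.0053333)^−300) = $733.58.
Monthly savings = $1,170.15 − $733.58 = $436.57.
Break-even = $1,200.00 / $436.57 = 2.75 → 3 months.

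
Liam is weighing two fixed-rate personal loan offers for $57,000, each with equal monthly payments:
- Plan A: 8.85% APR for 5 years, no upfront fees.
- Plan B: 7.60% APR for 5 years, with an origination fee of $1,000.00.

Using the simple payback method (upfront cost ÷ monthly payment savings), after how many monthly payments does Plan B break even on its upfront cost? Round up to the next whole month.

Plan A: at 8.85% the monthly rate is 0.0073750, so the payment is 57,000 × 0.0073750 / (1 − 1.0073750^−60) = $1,179.08.
Plan B: at 7.60% the monthly rate is 0.0063333, so the payment is 57,000 × 0.0063333 / (1 − 1.0063333^−60) = $1,144.87.
Monthly savings = $1,179.08 − $1,144.87 = $34.21.
Break-even = $1,000.00 / $34.21 = 29.23 → 30 months.

30 months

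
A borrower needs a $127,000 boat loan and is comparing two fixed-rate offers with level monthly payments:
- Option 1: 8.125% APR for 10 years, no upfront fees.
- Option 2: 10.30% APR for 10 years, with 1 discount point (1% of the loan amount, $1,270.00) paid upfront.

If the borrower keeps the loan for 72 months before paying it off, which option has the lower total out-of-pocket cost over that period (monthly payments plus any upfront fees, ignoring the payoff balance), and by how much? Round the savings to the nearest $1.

Option 1: monthly rate = 8.125%/12 = 0.0067708; payment = 127,000 × 0.0067708 / (1 − (1+0.0067708)^−120) = $1,549.26.
Option 2: monthly rate = 10.3%/12 = 0.0085833; payment = 127,000 × 0.0085833 / (1 − (1+0.0085833)^−120) = $1,699.48.
Over 72 months: Option 1 costs 72 × $1,549.26 = $111,546.72; Option 2 costs 72 × $1,699.48 + $1,270.00 = $123,632.56.
Option 1 is cheaper by $123,632.56 − $111,546.72 = $12,085.84.

Option 1 by $12,086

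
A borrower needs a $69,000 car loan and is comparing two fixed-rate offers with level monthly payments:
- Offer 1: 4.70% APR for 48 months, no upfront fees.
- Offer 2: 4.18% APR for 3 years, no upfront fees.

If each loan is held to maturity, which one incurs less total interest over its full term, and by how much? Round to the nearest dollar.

Offer 2 by $2,287

Offer 1: monthly rate = 4.7%/12 = 0.0039167; payment = 69,000 × 0.0039167 / (1 − (1+0.0039167)^−48) = $1,579.66.
Total interest on Offer 1 = 48 × $1,579.66 − $69,000 = $6,823.68.
Offer 2: at 4.18% the monthly rate is 0.0034833, so the payment is 69,000 × 0.0034833 / (1 − 1.0034833^−36) = $2,042.68.
Total interest on Offer 2 = 36 × $2,042.68 − $69,000 = $4,536.48.
Offer 2 is lower by $2,287.20.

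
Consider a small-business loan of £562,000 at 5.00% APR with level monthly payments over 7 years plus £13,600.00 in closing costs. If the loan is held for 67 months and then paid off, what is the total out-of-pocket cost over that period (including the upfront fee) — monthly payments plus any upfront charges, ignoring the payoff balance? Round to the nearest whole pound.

At 5.00% the monthly rate is 0.0041667, so the payment is 562,000 × 0.0041667 / (1 − 1.0041667^−84) = £7,943.26.
Total outlay = 67 × £7,943.26 + £13,600.00 = £545,798.42.

£545,798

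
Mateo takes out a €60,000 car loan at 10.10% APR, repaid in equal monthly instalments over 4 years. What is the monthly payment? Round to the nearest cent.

€1,524.64

At 10.10% the monthly rate is 0.0084167, so the payment is 60,000 × 0.0084167 / (1 − 1.0084167^−48) = €1,524.64.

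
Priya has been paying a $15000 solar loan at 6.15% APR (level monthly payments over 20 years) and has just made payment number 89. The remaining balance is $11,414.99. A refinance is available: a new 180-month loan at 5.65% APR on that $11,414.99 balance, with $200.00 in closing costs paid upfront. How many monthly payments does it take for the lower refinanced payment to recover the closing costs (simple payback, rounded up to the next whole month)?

Current payment = 15,000 × 6.15%/12 / (1 − (1+0.0051250)^−240) = $108.77.
Refinanced payment = 11,414.99 × 0.0047083 / (1 − (1+0.0047083)^−180) = $94.18.
Monthly savings = $108.77 − $94.18 = $14.59.
Break-even = $200.00 / $14.59 = 13.71 → 14 months.

14 months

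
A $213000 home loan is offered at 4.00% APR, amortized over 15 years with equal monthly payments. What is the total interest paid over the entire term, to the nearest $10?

$70,600

Monthly rate = 4%/12 = 0.0033333; payment = 213,000 × 0.0033333 / (1 − (1+0.0033333)^−180) = $1,575.54.
Total paid = 180 × $1,575.54 = $283,597.20; interest = $283,597.20 − $213,000 = $70,597.20.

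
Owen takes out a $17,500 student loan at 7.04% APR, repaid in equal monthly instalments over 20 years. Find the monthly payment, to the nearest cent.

Monthly rate = 7.04%/12 = 0.0058667; payment = 17,500 × 0.0058667 / (1 − (1+0.0058667)^−240) = $136.10.

$136.10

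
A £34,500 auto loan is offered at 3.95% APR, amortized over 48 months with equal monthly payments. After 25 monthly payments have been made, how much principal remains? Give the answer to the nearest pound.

With monthly rate i = 3.95%/12 = 0.0032917, the balance after k of n payments is P · [(1+i)^n − (1+i)^k] / [(1+i)^n − 1].
(1+0.0032917)^48 = 1.17086235 and (1+0.0032917)^25 = 1.08562572, so the balance is 34,500 × (1.17086235 − 1.08562572) / (1.17086235 − 1) = £17,210.72.

£17,211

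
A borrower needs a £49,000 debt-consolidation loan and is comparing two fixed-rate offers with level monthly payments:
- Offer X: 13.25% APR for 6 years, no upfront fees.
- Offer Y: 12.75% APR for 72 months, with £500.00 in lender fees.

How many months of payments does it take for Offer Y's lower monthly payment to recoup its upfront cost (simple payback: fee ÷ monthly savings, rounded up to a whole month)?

39 months

Offer X: monthly rate = 13.25%/12 = 0.0110417; payment = 49,000 × 0.0110417 / (1 − (1+0.0110417)^−72) = £990.11.
Offer Y: monthly rate = 12.75%/12 = 0.0106250; payment = 49,000 × 0.0106250 / (1 − (1+0.0106250)^−72) = £977.18.
Monthly savings = £990.11 − £977.18 = £12.93.
Break-even = £500.00 / £12.93 = 38.67 → 39 months.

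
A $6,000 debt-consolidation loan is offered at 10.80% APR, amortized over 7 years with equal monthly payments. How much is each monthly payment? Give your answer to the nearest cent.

$102.10

At 10.80% the monthly rate is 0.0090000, so the payment is 6,000 × 0.0090000 / (1 − 1.0090000^−84) = $102.10.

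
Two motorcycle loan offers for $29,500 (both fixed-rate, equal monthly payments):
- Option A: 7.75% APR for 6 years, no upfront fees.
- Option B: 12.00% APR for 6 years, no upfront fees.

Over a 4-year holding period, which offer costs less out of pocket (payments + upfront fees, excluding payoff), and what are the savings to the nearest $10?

Option A by $3,030

Option A: at 7.75% the monthly rate is 0.0064583, so the payment is 29,500 × 0.0064583 / (1 − 1.0064583^−72) = $513.64.
Option B: at 12.00% the monthly rate is 0.0100000, so the payment is 29,500 × 0.0100000 / (1 − 1.0100000^−72) = $576.73.
Over 48 months: Option A costs 48 × $513.64 = $24,654.72; Option B costs 48 × $576.73 = $27,683.04.
Option A is cheaper by $27,683.04 − $24,654.72 = $3,028.32.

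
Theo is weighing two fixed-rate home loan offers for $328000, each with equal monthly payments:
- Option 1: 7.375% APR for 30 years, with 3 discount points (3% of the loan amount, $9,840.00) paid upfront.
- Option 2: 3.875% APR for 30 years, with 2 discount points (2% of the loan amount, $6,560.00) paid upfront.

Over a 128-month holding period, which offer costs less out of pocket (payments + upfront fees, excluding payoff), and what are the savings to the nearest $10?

Option 1: at 7.375% the monthly rate is 0.0061458, so the payment is 328,000 × 0.0061458 / (1 − 1.0061458^−360) = $2,265.41.
Option 2: monthly rate = 3.875%/12 = 0.0032292; payment = 328,000 × 0.0032292 / (1 − (1+0.0032292)^−360) = $1,542.38.
Over 128 months: Option 1 costs 128 × $2,265.41 + $9,840.00 = $299,812.48; Option 2 costs 128 × $1,542.38 + $6,560.00 = $203,984.64.
Option 2 is cheaper by $299,812.48 − $203,984.64 = $95,827.84.

Option 2 by $95,830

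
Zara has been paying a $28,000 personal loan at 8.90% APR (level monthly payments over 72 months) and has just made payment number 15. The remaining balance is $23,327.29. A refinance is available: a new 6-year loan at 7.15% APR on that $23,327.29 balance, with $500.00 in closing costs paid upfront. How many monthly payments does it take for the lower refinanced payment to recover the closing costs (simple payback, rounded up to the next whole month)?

5 months

Current payment = 28,000 × 8.9%/12 / (1 − (1+0.0074167)^−72) = $503.33.
Refinanced payment = 23,327.29 × 0.0059583 / (1 − (1+0.0059583)^−72) = $399.39.
Monthly savings = $503.33 − $399.39 = $103.94.
Break-even = $500.00 / $103.94 = 4.81 → 5 months.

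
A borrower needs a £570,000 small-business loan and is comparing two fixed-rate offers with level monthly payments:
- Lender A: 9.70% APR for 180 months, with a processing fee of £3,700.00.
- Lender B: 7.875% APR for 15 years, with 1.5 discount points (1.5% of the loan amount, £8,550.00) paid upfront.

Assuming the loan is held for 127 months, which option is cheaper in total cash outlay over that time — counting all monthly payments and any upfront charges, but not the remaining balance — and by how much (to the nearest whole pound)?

Lender B by £73,242

Lender A: at 9.70% the monthly rate is 0.0080833, so the payment is 570,000 × 0.0080833 / (1 − 1.0080833^−180) = £6,021.06.
Lender B: at 7.875% the monthly rate is 0.0065625, so the payment is 570,000 × 0.0065625 / (1 − 1.0065625^−180) = £5,406.16.
Over 127 months: Lender A costs 127 × £6,021.06 + £3,700.00 = £768,374.62; Lender B costs 127 × £5,406.16 + £8,550.00 = £695,132.32.
Lender B is cheaper by £768,374.62 − £695,132.32 = £73,242.30.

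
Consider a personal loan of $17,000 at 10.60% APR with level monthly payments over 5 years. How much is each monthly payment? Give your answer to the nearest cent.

$366.24

At 10.60% the monthly rate is 0.0088333, so the payment is 17,000 × 0.0088333 / (1 − 1.0088333^−60) = $366.24.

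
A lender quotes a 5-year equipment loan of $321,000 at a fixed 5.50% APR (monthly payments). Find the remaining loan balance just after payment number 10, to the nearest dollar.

With monthly rate i = 5.5%/12 = 0.0045833, the balance after k of n payments is P · [(1+i)^n − (1+i)^k] / [(1+i)^n − 1].
(1+0.0045833)^60 = 1.31570377 and (1+0.0045833)^10 = 1.04679029, so the balance is 321,000 × (1.31570377 − 1.04679029) / (1.31570377 − 1) = $273,424.76.

$273,425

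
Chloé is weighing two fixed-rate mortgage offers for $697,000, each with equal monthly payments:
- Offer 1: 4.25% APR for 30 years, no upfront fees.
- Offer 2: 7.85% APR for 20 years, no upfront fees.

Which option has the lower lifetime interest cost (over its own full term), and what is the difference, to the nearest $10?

Offer 1 by $149,250

Offer 1: monthly rate = 4.25%/12 = 0.0035417; payment = 697,000 × 0.0035417 / (1 − (1+0.0035417)^−360) = $3,428.82.
Total interest on Offer 1 = 360 × $3,428.82 − $697,000 = $537,375.20.
Offer 2: at 7.85% the monthly rate is 0.0065417, so the payment is 697,000 × 0.0065417 / (1 − 1.0065417^−240) = $5,765.09.
Total interest on Offer 2 = 240 × $5,765.09 − $697,000 = $686,621.60.
Offer 1 is lower by $149,246.40.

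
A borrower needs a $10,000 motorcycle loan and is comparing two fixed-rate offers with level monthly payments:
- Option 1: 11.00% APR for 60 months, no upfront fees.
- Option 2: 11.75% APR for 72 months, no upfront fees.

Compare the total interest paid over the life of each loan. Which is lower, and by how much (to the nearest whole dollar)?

Option 1: at 11.00% the monthly rate is 0.0091667, so the payment is 10,000 × 0.0091667 / (1 − 1.0091667^−60) = $217.42.
Total interest on Option 1 = 60 × $217.42 − $10,000 = $3,045.20.
Option 2: at 11.75% the monthly rate is 0.0097917, so the payment is 10,000 × 0.0097917 / (1 − 1.0097917^−72) = $194.20.
Total interest on Option 2 = 72 × $194.20 − $10,000 = $3,982.40.
Option 1 is lower by $937.20.

Option 1 by $937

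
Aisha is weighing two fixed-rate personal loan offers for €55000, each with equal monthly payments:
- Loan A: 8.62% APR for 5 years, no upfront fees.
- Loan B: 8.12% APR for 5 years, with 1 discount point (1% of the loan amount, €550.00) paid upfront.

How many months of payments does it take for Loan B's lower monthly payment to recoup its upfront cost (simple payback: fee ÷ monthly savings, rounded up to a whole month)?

42 months

Loan A: at 8.62% the monthly rate is 0.0071833, so the payment is 55,000 × 0.0071833 / (1 − 1.0071833^−60) = €1,131.59.
Loan B: monthly rate = 8.12%/12 = 0.0067667; payment = 55,000 × 0.0067667 / (1 − (1+0.0067667)^−60) = €1,118.36.
Monthly savings = €1,131.59 − €1,118.36 = €13.23.
Break-even = €550.00 / €13.23 = 41.57 → 42 months.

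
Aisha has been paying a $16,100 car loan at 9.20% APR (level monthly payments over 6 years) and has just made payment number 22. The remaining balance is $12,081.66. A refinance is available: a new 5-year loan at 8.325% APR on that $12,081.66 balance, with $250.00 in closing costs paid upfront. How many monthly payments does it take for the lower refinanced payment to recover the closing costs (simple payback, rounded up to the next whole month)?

6 months

Current payment = 16,100 × 9.2%/12 / (1 − (1+0.0076667)^−72) = $291.81.
Refinanced payment = 12,081.66 × 0.0069375 / (1 − (1+0.0069375)^−60) = $246.86.
Monthly savings = $291.81 − $246.86 = $44.95.
Break-even = $250.00 / $44.95 = 5.56 → 6 months.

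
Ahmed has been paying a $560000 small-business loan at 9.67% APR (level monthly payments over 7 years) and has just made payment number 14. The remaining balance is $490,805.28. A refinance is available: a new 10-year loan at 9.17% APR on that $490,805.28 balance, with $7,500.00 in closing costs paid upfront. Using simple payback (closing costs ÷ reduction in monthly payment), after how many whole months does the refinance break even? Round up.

3 months

Current payment = 560,000 × 9.67%/12 / (1 − (1+0.0080583)^−84) = $9,201.46.
Refinanced payment = 490,805.28 × 0.0076417 / (1 − (1+0.0076417)^−120) = $6,262.56.
Monthly savings = $9,201.46 − $6,262.56 = $2,938.90.
Break-even = $7,500.00 / $2,938.90 = 2.55 → 3 months.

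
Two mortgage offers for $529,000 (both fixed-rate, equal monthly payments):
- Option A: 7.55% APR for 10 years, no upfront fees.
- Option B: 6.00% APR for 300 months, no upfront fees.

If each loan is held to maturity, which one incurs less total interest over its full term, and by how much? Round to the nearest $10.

Option A: monthly rate = 7.55%/12 = 0.0062917; payment = 529,000 × 0.0062917 / (1 − (1+0.0062917)^−120) = $6,293.14.
Total interest on Option A = 120 × $6,293.14 − $529,000 = $226,176.80.
Option B: monthly rate = 6%/12 = 0.0050000; payment = 529,000 × 0.0050000 / (1 − (1+0.0050000)^−300) = $3,408.35.
Total interest on Option B = 300 × $3,408.35 − $529,000 = $493,505.00.
Option A is lower by $267,328.20.

Option A by $267,330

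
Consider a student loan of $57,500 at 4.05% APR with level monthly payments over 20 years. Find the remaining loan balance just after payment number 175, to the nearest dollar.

With monthly rate i = 4.05%/12 = 0.0033750, the balance after k of n payments is P · [(1+i)^n − (1+i)^k] / [(1+i)^n − 1].
(1+0.0033750)^240 = 2.24484436 and (1+0.0033750)^175 = 1.80332207, so the balance is 57,500 × (2.24484436 − 1.80332207) / (2.24484436 − 1) = $20,394.14.

$20,394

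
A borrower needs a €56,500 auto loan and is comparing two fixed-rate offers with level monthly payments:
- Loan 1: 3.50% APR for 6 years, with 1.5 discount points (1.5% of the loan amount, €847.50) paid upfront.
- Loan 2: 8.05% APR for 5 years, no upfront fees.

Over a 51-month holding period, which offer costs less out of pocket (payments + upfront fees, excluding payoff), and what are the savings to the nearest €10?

Loan 1: monthly rate = 3.5%/12 = 0.0029167; payment = 56,500 × 0.0029167 / (1 − (1+0.0029167)^−72) = €871.14.
Loan 2: at 8.05% the monthly rate is 0.0067083, so the payment is 56,500 × 0.0067083 / (1 − 1.0067083^−60) = €1,146.97.
Over 51 months: Loan 1 costs 51 × €871.14 + €847.50 = €45,275.64; Loan 2 costs 51 × €1,146.97 = €58,495.47.
Loan 1 is cheaper by €58,495.47 − €45,275.64 = €13,219.83.

Loan 1 by €13,220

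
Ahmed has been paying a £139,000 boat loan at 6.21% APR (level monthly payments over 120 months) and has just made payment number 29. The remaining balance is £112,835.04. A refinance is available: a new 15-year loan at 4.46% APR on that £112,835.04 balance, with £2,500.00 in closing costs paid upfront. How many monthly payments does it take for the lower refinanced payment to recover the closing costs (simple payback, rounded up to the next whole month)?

Current payment = 139,000 × 6.21%/12 / (1 − (1+0.0051750)^−120) = £1,557.88.
Refinanced payment = 112,835.04 × 0.0037167 / (1 − (1+0.0037167)^−180) = £860.88.
Monthly savings = £1,557.88 − £860.88 = £697.00.
Break-even = £2,500.00 / £697.00 = 3.59 → 4 months.

4 months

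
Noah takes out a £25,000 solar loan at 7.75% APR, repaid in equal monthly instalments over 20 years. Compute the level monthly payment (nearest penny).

At 7.75% the monthly rate is 0.0064583, so the payment is 25,000 × 0.0064583 / (1 − 1.0064583^−240) = £205.24.

£205.24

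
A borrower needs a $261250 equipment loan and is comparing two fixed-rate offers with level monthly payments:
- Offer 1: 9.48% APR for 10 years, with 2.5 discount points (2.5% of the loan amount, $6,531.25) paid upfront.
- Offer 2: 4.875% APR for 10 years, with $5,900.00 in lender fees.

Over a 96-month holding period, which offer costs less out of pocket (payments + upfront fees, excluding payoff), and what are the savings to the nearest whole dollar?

Offer 2 by $60,403

Offer 1: at 9.48% the monthly rate is 0.0079000, so the payment is 261,250 × 0.0079000 / (1 − 1.0079000^−120) = $3,377.65.
Offer 2: monthly rate = 4.875%/12 = 0.0040625; payment = 261,250 × 0.0040625 / (1 − (1+0.0040625)^−120) = $2,755.03.
Over 96 months: Offer 1 costs 96 × $3,377.65 + $6,531.25 = $330,785.65; Offer 2 costs 96 × $2,755.03 + $5,900.00 = $270,382.88.
Offer 2 is cheaper by $330,785.65 − $270,382.88 = $60,402.77.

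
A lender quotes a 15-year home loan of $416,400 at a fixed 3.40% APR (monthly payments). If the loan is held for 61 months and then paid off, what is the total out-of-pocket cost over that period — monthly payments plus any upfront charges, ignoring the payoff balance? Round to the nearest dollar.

At 3.40% the monthly rate is 0.0028333, so the payment is 416,400 × 0.0028333 / (1 − 1.0028333^−180) = $2,956.36.
Total outlay = 61 × $2,956.36 = $180,337.96.

$180,338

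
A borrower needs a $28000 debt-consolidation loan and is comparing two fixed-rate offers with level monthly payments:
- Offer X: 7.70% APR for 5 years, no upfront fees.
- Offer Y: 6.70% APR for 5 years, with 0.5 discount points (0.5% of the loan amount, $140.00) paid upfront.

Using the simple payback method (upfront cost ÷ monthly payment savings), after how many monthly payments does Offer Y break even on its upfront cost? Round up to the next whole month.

Offer X: monthly rate = 7.7%/12 = 0.0064167; payment = 28,000 × 0.0064167 / (1 − (1+0.0064167)^−60) = $563.73.
Offer Y: monthly rate = 6.7%/12 = 0.0055833; payment = 28,000 × 0.0055833 / (1 − (1+0.0055833)^−60) = $550.48.
Monthly savings = $563.73 − $550.48 = $13.25.
Break-even = $140.00 / $13.25 = 10.57 → 11 months.

11 months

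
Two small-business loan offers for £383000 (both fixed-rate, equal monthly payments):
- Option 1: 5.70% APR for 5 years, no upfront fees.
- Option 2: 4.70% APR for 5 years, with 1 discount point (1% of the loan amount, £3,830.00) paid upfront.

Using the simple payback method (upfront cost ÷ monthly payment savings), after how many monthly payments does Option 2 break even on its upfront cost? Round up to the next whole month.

22 months

Option 1: at 5.70% the monthly rate is 0.0047500, so the payment is 383,000 × 0.0047500 / (1 − 1.0047500^−60) = £7,351.15.
Option 2: at 4.70% the monthly rate is 0.0039167, so the payment is 383,000 × 0.0039167 / (1 − 1.0039167^−60) = £7,175.16.
Monthly savings = £7,351.15 − £7,175.16 = £175.99.
Break-even = £3,830.00 / £175.99 = 21.76 → 22 months.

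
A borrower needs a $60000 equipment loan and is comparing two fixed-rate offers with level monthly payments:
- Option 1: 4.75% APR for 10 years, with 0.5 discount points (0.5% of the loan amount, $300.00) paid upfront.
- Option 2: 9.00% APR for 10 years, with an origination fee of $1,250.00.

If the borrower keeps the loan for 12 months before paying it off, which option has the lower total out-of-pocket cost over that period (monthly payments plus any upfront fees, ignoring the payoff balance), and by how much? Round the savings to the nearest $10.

Option 1 by $2,520

Option 1: at 4.75% the monthly rate is 0.0039583, so the payment is 60,000 × 0.0039583 / (1 − 1.0039583^−120) = $629.09.
Option 2: monthly rate = 9%/12 = 0.0075000; payment = 60,000 × 0.0075000 / (1 − (1+0.0075000)^−120) = $760.05.
Over 12 months: Option 1 costs 12 × $629.09 + $300.00 = $7,849.08; Option 2 costs 12 × $760.05 + $1,250.00 = $10,370.60.
Option 1 is cheaper by $10,370.60 − $7,849.08 = $2,521.52.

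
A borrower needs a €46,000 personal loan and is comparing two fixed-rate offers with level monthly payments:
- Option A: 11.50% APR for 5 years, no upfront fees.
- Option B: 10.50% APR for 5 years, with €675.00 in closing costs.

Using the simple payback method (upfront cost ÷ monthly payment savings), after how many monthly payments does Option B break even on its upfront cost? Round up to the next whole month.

30 months

Option A: monthly rate = 11.5%/12 = 0.0095833; payment = 46,000 × 0.0095833 / (1 − (1+0.0095833)^−60) = €1,011.66.
Option B: at 10.50% the monthly rate is 0.0087500, so the payment is 46,000 × 0.0087500 / (1 − 1.0087500^−60) = €988.72.
Monthly savings = €1,011.66 − €988.72 = €22.94.
Break-even = €675.00 / €22.94 = 29.42 → 30 months.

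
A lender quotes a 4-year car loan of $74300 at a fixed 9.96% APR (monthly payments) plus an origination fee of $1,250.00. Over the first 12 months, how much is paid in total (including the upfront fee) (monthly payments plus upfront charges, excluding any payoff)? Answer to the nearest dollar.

Monthly rate = 9.96%/12 = 0.0083000; payment = 74,300 × 0.0083000 / (1 − (1+0.0083000)^−48) = $1,883.01.
Total outlay = 12 × $1,883.01 + $1,250.00 = $23,846.12.

$23,846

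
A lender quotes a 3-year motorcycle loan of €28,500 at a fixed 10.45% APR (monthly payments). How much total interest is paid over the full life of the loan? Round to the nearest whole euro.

€4,823

Monthly rate = 10.45%/12 = 0.0087083; payment = 28,500 × 0.0087083 / (1 − (1+0.0087083)^−36) = €925.65.
Total paid = 36 × €925.65 = €33,323.40; interest = €33,323.40 − €28,500 = €4,823.40.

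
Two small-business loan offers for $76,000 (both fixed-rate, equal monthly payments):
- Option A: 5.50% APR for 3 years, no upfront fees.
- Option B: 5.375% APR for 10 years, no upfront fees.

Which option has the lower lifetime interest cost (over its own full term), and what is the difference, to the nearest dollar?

Option A: monthly rate = 5.5%/12 = 0.0045833; payment = 76,000 × 0.0045833 / (1 − (1+0.0045833)^−36) = $2,294.89.
Total interest on Option A = 36 × $2,294.89 − $76,000 = $6,616.04.
Option B: monthly rate = 5.375%/12 = 0.0044792; payment = 76,000 × 0.0044792 / (1 − (1+0.0044792)^−120) = $820.10.
Total interest on Option B = 120 × $820.10 − $76,000 = $22,412.00.
Option A is lower by $15,795.96.

Option A by $15,796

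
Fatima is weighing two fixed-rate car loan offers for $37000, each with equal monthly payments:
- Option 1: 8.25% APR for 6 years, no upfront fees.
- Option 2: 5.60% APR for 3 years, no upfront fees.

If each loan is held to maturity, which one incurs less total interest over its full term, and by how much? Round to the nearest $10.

Option 1: at 8.25% the monthly rate is 0.0068750, so the payment is 37,000 × 0.0068750 / (1 − 1.0068750^−72) = $653.26.
Total interest on Option 1 = 72 × $653.26 − $37,000 = $10,034.72.
Option 2: monthly rate = 5.6%/12 = 0.0046667; payment = 37,000 × 0.0046667 / (1 − (1+0.0046667)^−36) = $1,118.92.
Total interest on Option 2 = 36 × $1,118.92 − $37,000 = $3,281.12.
Option 2 is lower by $6,753.60.

Option 2 by $6,750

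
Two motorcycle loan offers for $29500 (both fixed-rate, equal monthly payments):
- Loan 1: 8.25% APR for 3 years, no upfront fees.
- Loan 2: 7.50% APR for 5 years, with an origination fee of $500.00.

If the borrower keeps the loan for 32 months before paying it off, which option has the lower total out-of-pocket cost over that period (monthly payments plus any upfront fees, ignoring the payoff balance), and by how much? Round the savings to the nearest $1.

Loan 2 by $10,275

Loan 1: monthly rate = 8.25%/12 = 0.0068750; payment = 29,500 × 0.0068750 / (1 − (1+0.0068750)^−36) = $927.83.
Loan 2: monthly rate = 7.5%/12 = 0.0062500; payment = 29,500 × 0.0062500 / (1 − (1+0.0062500)^−60) = $591.12.
Over 32 months: Loan 1 costs 32 × $927.83 = $29,690.56; Loan 2 costs 32 × $591.12 + $500.00 = $19,415.84.
Loan 2 is cheaper by $29,690.56 − $19,415.84 = $10,274.72.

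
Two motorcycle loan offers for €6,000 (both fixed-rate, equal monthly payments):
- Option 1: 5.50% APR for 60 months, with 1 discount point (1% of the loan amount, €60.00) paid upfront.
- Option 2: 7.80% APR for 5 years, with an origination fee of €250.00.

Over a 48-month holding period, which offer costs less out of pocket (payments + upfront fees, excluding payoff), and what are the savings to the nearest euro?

Option 1 by €501

Option 1: monthly rate = 5.5%/12 = 0.0045833; payment = 6,000 × 0.0045833 / (1 − (1+0.0045833)^−60) = €114.61.
Option 2: monthly rate = 7.8%/12 = 0.0065000; payment = 6,000 × 0.0065000 / (1 − (1+0.0065000)^−60) = €121.08.
Over 48 months: Option 1 costs 48 × €114.61 + €60.00 = €5,561.28; Option 2 costs 48 × €121.08 + €250.00 = €6,061.84.
Option 1 is cheaper by €6,061.84 − €5,561.28 = €500.56.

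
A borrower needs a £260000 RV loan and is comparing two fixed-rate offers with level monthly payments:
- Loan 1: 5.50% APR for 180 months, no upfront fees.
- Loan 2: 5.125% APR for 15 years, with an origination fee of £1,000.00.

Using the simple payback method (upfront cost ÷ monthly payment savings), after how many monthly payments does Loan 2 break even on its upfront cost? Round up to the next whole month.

Loan 1: at 5.50% the monthly rate is 0.0045833, so the payment is 260,000 × 0.0045833 / (1 − 1.0045833^−180) = £2,124.42.
Loan 2: at 5.125% the monthly rate is 0.0042708, so the payment is 260,000 × 0.0042708 / (1 − 1.0042708^−180) = £2,073.03.
Monthly savings = £2,124.42 − £2,073.03 = £51.39.
Break-even = £1,000.00 / £51.39 = 19.46 → 20 months.

20 months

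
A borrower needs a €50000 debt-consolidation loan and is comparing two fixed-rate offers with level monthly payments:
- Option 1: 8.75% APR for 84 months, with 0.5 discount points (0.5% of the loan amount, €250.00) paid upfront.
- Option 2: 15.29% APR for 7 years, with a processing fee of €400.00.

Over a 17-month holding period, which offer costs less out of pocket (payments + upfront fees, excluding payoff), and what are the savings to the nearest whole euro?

Option 1 by €3,123

Option 1: at 8.75% the monthly rate is 0.0072917, so the payment is 50,000 × 0.0072917 / (1 − 1.0072917^−84) = €798.12.
Option 2: at 15.29% the monthly rate is 0.0127417, so the payment is 50,000 × 0.0127417 / (1 − 1.0127417^−84) = €972.99.
Over 17 months: Option 1 costs 17 × €798.12 + €250.00 = €13,818.04; Option 2 costs 17 × €972.99 + €400.00 = €16,940.83.
Option 1 is cheaper by €16,940.83 − €13,818.04 = €3,122.79.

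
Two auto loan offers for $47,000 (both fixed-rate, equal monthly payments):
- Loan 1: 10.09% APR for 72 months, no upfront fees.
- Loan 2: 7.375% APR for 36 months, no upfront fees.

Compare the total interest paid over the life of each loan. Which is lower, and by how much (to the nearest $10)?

Loan 1: monthly rate = 10.09%/12 = 0.0084083; payment = 47,000 × 0.0084083 / (1 − (1+0.0084083)^−72) = $872.85.
Total interest on Loan 1 = 72 × $872.85 − $47,000 = $15,845.20.
Loan 2: at 7.375% the monthly rate is 0.0061458, so the payment is 47,000 × 0.0061458 / (1 − 1.0061458^−36) = $1,459.30.
Total interest on Loan 2 = 36 × $1,459.30 − $47,000 = $5,534.80.
Loan 2 is lower by $10,310.40.

Loan 2 by $10,310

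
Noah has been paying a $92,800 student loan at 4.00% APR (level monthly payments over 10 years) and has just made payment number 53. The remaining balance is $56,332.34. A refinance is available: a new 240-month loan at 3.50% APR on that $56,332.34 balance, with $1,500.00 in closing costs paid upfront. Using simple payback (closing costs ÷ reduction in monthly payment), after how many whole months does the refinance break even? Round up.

3 months

Current payment = 92,800 × 4%/12 / (1 − (1+0.0033333)^−120) = $939.55.
Refinanced payment = 56,332.34 × 0.0029167 / (1 − (1+0.0029167)^−240) = $326.70.
Monthly savings = $939.55 − $326.70 = $612.85.
Break-even = $1,500.00 / $612.85 = 2.45 → 3 months.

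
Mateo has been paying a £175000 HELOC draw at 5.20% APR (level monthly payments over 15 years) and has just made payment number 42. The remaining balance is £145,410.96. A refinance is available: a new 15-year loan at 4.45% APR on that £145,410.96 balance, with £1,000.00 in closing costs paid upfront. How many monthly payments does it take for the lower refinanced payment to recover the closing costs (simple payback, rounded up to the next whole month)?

Current payment = 175,000 × 5.2%/12 / (1 − (1+0.0043333)^−180) = £1,402.19.
Refinanced payment = 145,410.96 × 0.0037083 / (1 − (1+0.0037083)^−180) = £1,108.67.
Monthly savings = £1,402.19 − £1,108.67 = £293.52.
Break-even = £1,000.00 / £293.52 = 3.41 → 4 months.

4 months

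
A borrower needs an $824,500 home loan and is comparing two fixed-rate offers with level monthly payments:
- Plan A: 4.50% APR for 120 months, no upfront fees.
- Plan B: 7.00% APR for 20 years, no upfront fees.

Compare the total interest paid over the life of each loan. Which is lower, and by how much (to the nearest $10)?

Plan A: at 4.50% the monthly rate is 0.0037500, so the payment is 824,500 × 0.0037500 / (1 − 1.0037500^−120) = $8,544.99.
Total interest on Plan A = 120 × $8,544.99 − $824,500 = $200,898.80.
Plan B: at 7.00% the monthly rate is 0.0058333, so the payment is 824,500 × 0.0058333 / (1 − 1.0058333^−240) = $6,392.34.
Total interest on Plan B = 240 × $6,392.34 − $824,500 = $709,661.60.
Plan A is lower by $508,762.80.

Plan A by $508,760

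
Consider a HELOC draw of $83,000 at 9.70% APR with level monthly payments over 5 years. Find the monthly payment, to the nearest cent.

$1,751.28

Monthly rate = 9.7%/12 = 0.0080833; payment = 83,000 × 0.0080833 / (1 − (1+0.0080833)^−60) = $1,751.28.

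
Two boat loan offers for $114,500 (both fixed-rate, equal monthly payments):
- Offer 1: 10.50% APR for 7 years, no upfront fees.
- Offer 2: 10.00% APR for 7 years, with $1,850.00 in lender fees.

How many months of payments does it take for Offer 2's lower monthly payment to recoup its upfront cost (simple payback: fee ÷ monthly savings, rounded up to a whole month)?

Offer 1: monthly rate = 10.5%/12 = 0.0087500; payment = 114,500 × 0.0087500 / (1 − (1+0.0087500)^−84) = $1,930.55.
Offer 2: monthly rate = 10%/12 = 0.0083333; payment = 114,500 × 0.0083333 / (1 − (1+0.0083333)^−84) = $1,900.84.
Monthly savings = $1,930.55 − $1,900.84 = $29.71.
Break-even = $1,850.00 / $29.71 = 62.27 → 63 months.

63 months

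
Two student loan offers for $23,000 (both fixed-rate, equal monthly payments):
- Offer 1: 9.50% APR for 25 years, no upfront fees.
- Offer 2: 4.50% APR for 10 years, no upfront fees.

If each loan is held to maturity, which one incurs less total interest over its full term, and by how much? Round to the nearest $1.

Offer 1: at 9.50% the monthly rate is 0.0079167, so the payment is 23,000 × 0.0079167 / (1 − 1.0079167^−300) = $200.95.
Total interest on Offer 1 = 300 × $200.95 − $23,000 = $37,285.00.
Offer 2: monthly rate = 4.5%/12 = 0.0037500; payment = 23,000 × 0.0037500 / (1 − (1+0.0037500)^−120) = $238.37.
Total interest on Offer 2 = 120 × $238.37 − $23,000 = $5,604.40.
Offer 2 is lower by $31,680.60.

Offer 2 by $31,681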